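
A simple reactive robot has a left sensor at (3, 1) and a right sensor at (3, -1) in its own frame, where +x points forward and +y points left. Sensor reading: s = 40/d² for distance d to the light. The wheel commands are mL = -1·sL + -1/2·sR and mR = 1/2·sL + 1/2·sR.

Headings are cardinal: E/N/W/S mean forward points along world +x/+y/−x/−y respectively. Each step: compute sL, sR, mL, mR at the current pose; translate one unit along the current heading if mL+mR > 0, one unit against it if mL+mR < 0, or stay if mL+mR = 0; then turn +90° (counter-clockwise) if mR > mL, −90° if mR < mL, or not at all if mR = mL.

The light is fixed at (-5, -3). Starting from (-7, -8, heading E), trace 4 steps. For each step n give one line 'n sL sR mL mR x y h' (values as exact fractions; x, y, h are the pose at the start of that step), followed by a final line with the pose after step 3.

0 40/17 40/37 -1820/629 1080/629 -7 -8 E
1 2 5 -9/2 7/2 -8 -8 N
2 8/17 40/61 -828/1037 584/1037 -8 -9 W
3 20/41 4/9 -262/369 172/369 -7 -9 S
final -7 -8 E

n=0: pose=(-7,-8,E); sL=40/17, sR=40/37; mL=-1820/629, mR=1080/629; mL+mR=-20/17 → advance -1; mR−mL=2900/629 → turn +1·90°
n=1: pose=(-8,-8,N); sL=2, sR=5; mL=-9/2, mR=7/2; mL+mR=-1 → advance -1; mR−mL=8 → turn +1·90°
n=2: pose=(-8,-9,W); sL=8/17, sR=40/61; mL=-828/1037, mR=584/1037; mL+mR=-4/17 → advance -1; mR−mL=1412/1037 → turn +1·90°
n=3: pose=(-7,-9,S); sL=20/41, sR=4/9; mL=-262/369, mR=172/369; mL+mR=-10/41 → advance -1; mR−mL=434/369 → turn +1·90°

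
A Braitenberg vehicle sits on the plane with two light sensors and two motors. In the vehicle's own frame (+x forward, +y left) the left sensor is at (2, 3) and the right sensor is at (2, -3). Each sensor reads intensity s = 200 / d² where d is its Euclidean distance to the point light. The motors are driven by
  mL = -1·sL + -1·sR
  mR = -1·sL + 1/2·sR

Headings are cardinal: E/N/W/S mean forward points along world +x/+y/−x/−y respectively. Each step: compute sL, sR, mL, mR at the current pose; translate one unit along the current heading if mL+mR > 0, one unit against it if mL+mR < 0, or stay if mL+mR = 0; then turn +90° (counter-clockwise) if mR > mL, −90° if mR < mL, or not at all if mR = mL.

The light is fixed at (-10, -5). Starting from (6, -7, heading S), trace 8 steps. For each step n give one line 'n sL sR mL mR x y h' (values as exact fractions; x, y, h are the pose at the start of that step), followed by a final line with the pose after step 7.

n=0: pose=(6,-7,S); sL=200/377, sR=40/37; mL=-22480/13949, mR=140/13949; mL+mR=-22340/13949 → advance -1; mR−mL=60/37 → turn +1·90°
n=1: pose=(6,-6,E); sL=25/41, sR=10/17; mL=-835/697, mR=-220/697; mL+mR=-1055/697 → advance -1; mR−mL=15/17 → turn +1·90°
n=2: pose=(5,-6,N); sL=40/29, sR=8/13; mL=-752/377, mR=-404/377; mL+mR=-1156/377 → advance -1; mR−mL=12/13 → turn +1·90°
n=3: pose=(5,-7,W); sL=100/97, sR=20/17; mL=-3640/1649, mR=-730/1649; mL+mR=-4370/1649 → advance -1; mR−mL=30/17 → turn +1·90°
n=4: pose=(6,-7,S); sL=200/377, sR=40/37; mL=-22480/13949, mR=140/13949; mL+mR=-22340/13949 → advance -1; mR−mL=60/37 → turn +1·90°
n=5: pose=(6,-6,E); sL=25/41, sR=10/17; mL=-835/697, mR=-220/697; mL+mR=-1055/697 → advance -1; mR−mL=15/17 → turn +1·90°
n=6: pose=(5,-6,N); sL=40/29, sR=8/13; mL=-752/377, mR=-404/377; mL+mR=-1156/377 → advance -1; mR−mL=12/13 → turn +1·90°
n=7: pose=(5,-7,W); sL=100/97, sR=20/17; mL=-3640/1649, mR=-730/1649; mL+mR=-4370/1649 → advance -1; mR−mL=30/17 → turn +1·90°

0 200/377 40/37 -22480/13949 140/13949 6 -7 S
1 25/41 10/17 -835/697 -220/697 6 -6 E
2 40/29 8/13 -752/377 -404/377 5 -6 N
3 100/97 20/17 -3640/1649 -730/1649 5 -7 W
4 200/377 40/37 -22480/13949 140/13949 6 -7 S
5 25/41 10/17 -835/697 -220/697 6 -6 E
6 40/29 8/13 -752/377 -404/377 5 -6 N
7 100/97 20/17 -3640/1649 -730/1649 5 -7 W
final 6 -7 S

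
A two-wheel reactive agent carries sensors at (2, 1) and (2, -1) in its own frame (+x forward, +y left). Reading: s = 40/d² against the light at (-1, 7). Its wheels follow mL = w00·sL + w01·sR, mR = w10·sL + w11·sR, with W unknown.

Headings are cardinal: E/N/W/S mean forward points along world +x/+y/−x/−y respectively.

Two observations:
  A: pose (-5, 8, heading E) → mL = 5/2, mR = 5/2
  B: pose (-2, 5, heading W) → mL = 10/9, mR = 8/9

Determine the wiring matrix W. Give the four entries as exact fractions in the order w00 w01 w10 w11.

obs A: pose=(-5,8,E) → sL=5, sR=10, mL=5/2, mR=5/2
obs B: pose=(-2,5,W) → sL=20/9, sR=4, mL=10/9, mR=8/9
sensor matrix S = [[5, 10], [20/9, 4]]; det S = -20/9
solve [mL_A; mL_B] = S·[w00; w01] and [mR_A; mR_B] = S·[w10; w11]:
  w00 = 1/2, w01 = 0, w10 = -1/2, w11 = 1/2

1/2 0 -1/2 1/2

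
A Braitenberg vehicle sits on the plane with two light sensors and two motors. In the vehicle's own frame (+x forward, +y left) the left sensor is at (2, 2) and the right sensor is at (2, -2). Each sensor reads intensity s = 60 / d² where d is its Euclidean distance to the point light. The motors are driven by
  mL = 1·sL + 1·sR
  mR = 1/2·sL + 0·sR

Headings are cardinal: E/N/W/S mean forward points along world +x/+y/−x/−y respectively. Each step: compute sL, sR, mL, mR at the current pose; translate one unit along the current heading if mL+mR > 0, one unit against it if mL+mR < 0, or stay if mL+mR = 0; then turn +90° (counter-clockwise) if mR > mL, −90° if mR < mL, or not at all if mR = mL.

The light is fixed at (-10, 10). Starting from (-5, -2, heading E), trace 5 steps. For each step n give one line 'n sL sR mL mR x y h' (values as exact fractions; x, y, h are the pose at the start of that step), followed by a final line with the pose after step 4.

n=0: pose=(-5,-2,E); sL=60/149, sR=12/49; mL=4728/7301, mR=30/149; mL+mR=6198/7301 → advance +1; mR−mL=-3258/7301 → turn -1·90°
n=1: pose=(-4,-2,S); sL=3/13, sR=15/53; mL=354/689, mR=3/26; mL+mR=867/1378 → advance +1; mR−mL=-549/1378 → turn -1·90°
n=2: pose=(-4,-3,W); sL=60/241, sR=60/137; mL=22680/33017, mR=30/241; mL+mR=26790/33017 → advance +1; mR−mL=-18570/33017 → turn -1·90°
n=3: pose=(-5,-3,N); sL=6/13, sR=6/17; mL=180/221, mR=3/13; mL+mR=231/221 → advance +1; mR−mL=-129/221 → turn -1·90°
n=4: pose=(-5,-2,E); sL=60/149, sR=12/49; mL=4728/7301, mR=30/149; mL+mR=6198/7301 → advance +1; mR−mL=-3258/7301 → turn -1·90°

0 60/149 12/49 4728/7301 30/149 -5 -2 E
1 3/13 15/53 354/689 3/26 -4 -2 S
2 60/241 60/137 22680/33017 30/241 -4 -3 W
3 6/13 6/17 180/221 3/13 -5 -3 N
4 60/149 12/49 4728/7301 30/149 -5 -2 E
final -4 -2 S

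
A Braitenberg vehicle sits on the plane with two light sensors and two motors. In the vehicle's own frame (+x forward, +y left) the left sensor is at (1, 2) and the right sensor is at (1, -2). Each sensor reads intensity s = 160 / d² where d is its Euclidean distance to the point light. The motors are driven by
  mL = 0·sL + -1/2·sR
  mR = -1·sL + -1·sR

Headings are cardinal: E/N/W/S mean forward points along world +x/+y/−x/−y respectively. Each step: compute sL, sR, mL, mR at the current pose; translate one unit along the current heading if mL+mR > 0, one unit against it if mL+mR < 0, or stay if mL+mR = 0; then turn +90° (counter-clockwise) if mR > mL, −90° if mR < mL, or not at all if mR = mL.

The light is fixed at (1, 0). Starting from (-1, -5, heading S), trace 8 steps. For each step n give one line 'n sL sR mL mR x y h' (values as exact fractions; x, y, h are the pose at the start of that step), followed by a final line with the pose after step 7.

n=0: pose=(-1,-5,S); sL=40/9, sR=40/13; mL=-20/13, mR=-880/117; mL+mR=-1060/117 → advance -1; mR−mL=-700/117 → turn -1·90°
n=1: pose=(-1,-4,W); sL=32/9, sR=160/13; mL=-80/13, mR=-1856/117; mL+mR=-2576/117 → advance -1; mR−mL=-1136/117 → turn -1·90°
n=2: pose=(0,-4,N); sL=80/9, sR=16; mL=-8, mR=-224/9; mL+mR=-296/9 → advance -1; mR−mL=-152/9 → turn -1·90°
n=3: pose=(0,-5,E); sL=160/9, sR=160/49; mL=-80/49, mR=-9280/441; mL+mR=-10000/441 → advance -1; mR−mL=-8560/441 → turn -1·90°
n=4: pose=(-1,-5,S); sL=40/9, sR=40/13; mL=-20/13, mR=-880/117; mL+mR=-1060/117 → advance -1; mR−mL=-700/117 → turn -1·90°
n=5: pose=(-1,-4,W); sL=32/9, sR=160/13; mL=-80/13, mR=-1856/117; mL+mR=-2576/117 → advance -1; mR−mL=-1136/117 → turn -1·90°
n=6: pose=(0,-4,N); sL=80/9, sR=16; mL=-8, mR=-224/9; mL+mR=-296/9 → advance -1; mR−mL=-152/9 → turn -1·90°
n=7: pose=(0,-5,E); sL=160/9, sR=160/49; mL=-80/49, mR=-9280/441; mL+mR=-10000/441 → advance -1; mR−mL=-8560/441 → turn -1·90°

0 40/9 40/13 -20/13 -880/117 -1 -5 S
1 32/9 160/13 -80/13 -1856/117 -1 -4 W
2 80/9 16 -8 -224/9 0 -4 N
3 160/9 160/49 -80/49 -9280/441 0 -5 E
4 40/9 40/13 -20/13 -880/117 -1 -5 S
5 32/9 160/13 -80/13 -1856/117 -1 -4 W
6 80/9 16 -8 -224/9 0 -4 N
7 160/9 160/49 -80/49 -9280/441 0 -5 E
final -1 -5 S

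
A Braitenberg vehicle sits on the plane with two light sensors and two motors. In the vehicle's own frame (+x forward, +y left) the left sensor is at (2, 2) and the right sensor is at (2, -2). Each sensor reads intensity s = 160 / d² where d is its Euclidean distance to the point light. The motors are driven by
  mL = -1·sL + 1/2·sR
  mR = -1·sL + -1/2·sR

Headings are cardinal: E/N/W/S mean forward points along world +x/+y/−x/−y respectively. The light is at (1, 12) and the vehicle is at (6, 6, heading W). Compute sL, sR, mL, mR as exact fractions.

left sensor world pos  = (4, 4); dL² = 73
right sensor world pos = (4, 8); dR² = 25
sL = 160/73 = 160/73
sR = 160/25 = 32/5
mL = -1·sL + 1/2·sR = 368/365
mR = -1·sL + -1/2·sR = -1968/365

160/73 32/5 368/365 -1968/365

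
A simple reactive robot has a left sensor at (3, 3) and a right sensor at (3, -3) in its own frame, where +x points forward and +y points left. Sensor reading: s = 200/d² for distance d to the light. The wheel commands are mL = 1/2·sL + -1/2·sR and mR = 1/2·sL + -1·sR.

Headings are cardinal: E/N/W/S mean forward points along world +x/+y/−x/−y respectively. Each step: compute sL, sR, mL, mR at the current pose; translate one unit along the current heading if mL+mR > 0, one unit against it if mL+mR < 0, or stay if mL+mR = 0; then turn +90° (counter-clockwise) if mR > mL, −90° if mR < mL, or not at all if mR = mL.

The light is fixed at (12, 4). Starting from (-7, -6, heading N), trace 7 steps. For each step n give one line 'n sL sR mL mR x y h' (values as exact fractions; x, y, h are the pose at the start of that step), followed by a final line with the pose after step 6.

n=0: pose=(-7,-6,N); sL=200/533, sR=40/61; mL=-4560/32513, mR=-15220/32513; mL+mR=-19780/32513 → advance -1; mR−mL=-20/61 → turn -1·90°
n=1: pose=(-7,-7,E); sL=5/8, sR=50/113; mL=165/1808, mR=-235/1808; mL+mR=-35/904 → advance -1; mR−mL=-25/113 → turn -1·90°
n=2: pose=(-8,-7,S); sL=40/97, sR=8/29; mL=192/2813, mR=-196/2813; mL+mR=-4/2813 → advance -1; mR−mL=-4/29 → turn -1·90°
n=3: pose=(-8,-6,W); sL=100/349, sR=100/289; mL=-3000/100861, mR=-20450/100861; mL+mR=-23450/100861 → advance -1; mR−mL=-50/289 → turn -1·90°
n=4: pose=(-7,-6,N); sL=200/533, sR=40/61; mL=-4560/32513, mR=-15220/32513; mL+mR=-19780/32513 → advance -1; mR−mL=-20/61 → turn -1·90°
n=5: pose=(-7,-7,E); sL=5/8, sR=50/113; mL=165/1808, mR=-235/1808; mL+mR=-35/904 → advance -1; mR−mL=-25/113 → turn -1·90°
n=6: pose=(-8,-7,S); sL=40/97, sR=8/29; mL=192/2813, mR=-196/2813; mL+mR=-4/2813 → advance -1; mR−mL=-4/29 → turn -1·90°

0 200/533 40/61 -4560/32513 -15220/32513 -7 -6 N
1 5/8 50/113 165/1808 -235/1808 -7 -7 E
2 40/97 8/29 192/2813 -196/2813 -8 -7 S
3 100/349 100/289 -3000/100861 -20450/100861 -8 -6 W
4 200/533 40/61 -4560/32513 -15220/32513 -7 -6 N
5 5/8 50/113 165/1808 -235/1808 -7 -7 E
6 40/97 8/29 192/2813 -196/2813 -8 -7 S
final -8 -6 W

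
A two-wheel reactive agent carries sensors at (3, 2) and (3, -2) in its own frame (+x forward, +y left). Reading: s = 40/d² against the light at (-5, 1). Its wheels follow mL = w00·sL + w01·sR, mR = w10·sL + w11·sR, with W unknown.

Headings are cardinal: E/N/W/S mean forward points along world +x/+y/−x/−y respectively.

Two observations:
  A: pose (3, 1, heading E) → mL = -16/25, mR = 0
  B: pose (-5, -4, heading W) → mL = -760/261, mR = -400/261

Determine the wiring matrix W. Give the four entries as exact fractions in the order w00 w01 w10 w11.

-1 -1 1 -1

obs A: pose=(3,1,E) → sL=8/25, sR=8/25, mL=-16/25, mR=0
obs B: pose=(-5,-4,W) → sL=20/29, sR=20/9, mL=-760/261, mR=-400/261
sensor matrix S = [[8/25, 8/25], [20/29, 20/9]]; det S = 128/261
solve [mL_A; mL_B] = S·[w00; w01] and [mR_A; mR_B] = S·[w10; w11]:
  w00 = -1, w01 = -1, w10 = 1, w11 = -1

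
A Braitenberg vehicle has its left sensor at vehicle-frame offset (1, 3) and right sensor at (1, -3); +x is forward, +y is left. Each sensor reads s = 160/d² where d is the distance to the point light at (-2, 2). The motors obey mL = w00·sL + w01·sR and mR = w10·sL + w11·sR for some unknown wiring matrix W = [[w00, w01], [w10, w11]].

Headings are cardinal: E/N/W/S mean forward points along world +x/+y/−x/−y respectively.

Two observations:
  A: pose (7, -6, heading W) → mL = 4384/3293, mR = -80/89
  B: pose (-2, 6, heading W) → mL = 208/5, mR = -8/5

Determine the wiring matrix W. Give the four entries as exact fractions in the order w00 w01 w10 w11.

1/2 1/2 0 -1/2

obs A: pose=(7,-6,W) → sL=32/37, sR=160/89, mL=4384/3293, mR=-80/89
obs B: pose=(-2,6,W) → sL=80, sR=16/5, mL=208/5, mR=-8/5
sensor matrix S = [[32/37, 160/89], [80, 16/5]]; det S = -2322432/16465
solve [mL_A; mL_B] = S·[w00; w01] and [mR_A; mR_B] = S·[w10; w11]:
  w00 = 1/2, w01 = 1/2, w10 = 0, w11 = -1/2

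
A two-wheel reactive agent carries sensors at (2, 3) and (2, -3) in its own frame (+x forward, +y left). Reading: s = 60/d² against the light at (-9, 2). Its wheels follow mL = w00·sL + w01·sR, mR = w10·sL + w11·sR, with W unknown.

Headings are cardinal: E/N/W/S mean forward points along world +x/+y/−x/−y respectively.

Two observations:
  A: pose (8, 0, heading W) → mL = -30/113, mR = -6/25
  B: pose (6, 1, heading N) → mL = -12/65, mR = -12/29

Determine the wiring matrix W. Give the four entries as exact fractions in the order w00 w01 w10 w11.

obs A: pose=(8,0,W) → sL=6/25, sR=30/113, mL=-30/113, mR=-6/25
obs B: pose=(6,1,N) → sL=12/29, sR=12/65, mL=-12/65, mR=-12/29
sensor matrix S = [[6/25, 30/113], [12/29, 12/65]]; det S = -349056/5325125
solve [mL_A; mL_B] = S·[w00; w01] and [mR_A; mR_B] = S·[w10; w11]:
  w00 = 0, w01 = -1, w10 = -1, w11 = 0

0 -1 -1 0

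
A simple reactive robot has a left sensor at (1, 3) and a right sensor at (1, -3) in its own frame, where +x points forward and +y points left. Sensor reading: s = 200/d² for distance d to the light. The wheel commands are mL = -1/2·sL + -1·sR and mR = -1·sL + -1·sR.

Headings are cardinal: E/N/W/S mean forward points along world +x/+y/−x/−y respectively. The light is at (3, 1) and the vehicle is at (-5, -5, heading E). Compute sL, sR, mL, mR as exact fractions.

100/29 20/13 -1230/377 -1880/377

left sensor world pos  = (-4, -2); dL² = 58
right sensor world pos = (-4, -8); dR² = 130
sL = 200/58 = 100/29
sR = 200/130 = 20/13
mL = -1/2·sL + -1·sR = -1230/377
mR = -1·sL + -1·sR = -1880/377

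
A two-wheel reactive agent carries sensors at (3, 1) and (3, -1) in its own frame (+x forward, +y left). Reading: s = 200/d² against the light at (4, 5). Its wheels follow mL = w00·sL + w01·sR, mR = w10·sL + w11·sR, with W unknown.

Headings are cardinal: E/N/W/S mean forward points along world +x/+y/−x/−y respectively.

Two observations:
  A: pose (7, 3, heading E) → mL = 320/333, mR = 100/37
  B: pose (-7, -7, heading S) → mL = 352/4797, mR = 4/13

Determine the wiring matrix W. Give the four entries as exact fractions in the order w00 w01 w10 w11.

obs A: pose=(7,3,E) → sL=200/37, sR=40/9, mL=320/333, mR=100/37
obs B: pose=(-7,-7,S) → sL=8/13, sR=200/369, mL=352/4797, mR=4/13
sensor matrix S = [[200/37, 40/9], [8/13, 200/369]]; det S = 3840/19721
solve [mL_A; mL_B] = S·[w00; w01] and [mR_A; mR_B] = S·[w10; w11]:
  w00 = 1, w01 = -1, w10 = 1/2, w11 = 0

1 -1 1/2 0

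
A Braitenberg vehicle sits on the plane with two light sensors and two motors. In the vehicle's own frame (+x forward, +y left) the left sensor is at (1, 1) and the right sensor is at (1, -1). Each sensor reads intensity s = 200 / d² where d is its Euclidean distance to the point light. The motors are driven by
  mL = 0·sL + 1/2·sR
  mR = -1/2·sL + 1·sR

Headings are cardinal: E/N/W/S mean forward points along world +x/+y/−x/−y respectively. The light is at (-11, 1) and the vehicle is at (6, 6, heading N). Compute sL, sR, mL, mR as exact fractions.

left sensor world pos  = (5, 7); dL² = 292
right sensor world pos = (7, 7); dR² = 360
sL = 200/292 = 50/73
sR = 200/360 = 5/9
mL = 0·sL + 1/2·sR = 5/18
mR = -1/2·sL + 1·sR = 140/657

50/73 5/9 5/18 140/657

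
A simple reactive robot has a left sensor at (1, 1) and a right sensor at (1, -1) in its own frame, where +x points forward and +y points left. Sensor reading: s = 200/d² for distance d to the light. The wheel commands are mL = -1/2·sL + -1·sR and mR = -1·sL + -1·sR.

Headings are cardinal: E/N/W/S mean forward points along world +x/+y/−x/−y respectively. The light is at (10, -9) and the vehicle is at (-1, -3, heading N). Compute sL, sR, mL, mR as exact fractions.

left sensor world pos  = (-2, -2); dL² = 193
right sensor world pos = (0, -2); dR² = 149
sL = 200/193 = 200/193
sR = 200/149 = 200/149
mL = -1/2·sL + -1·sR = -53500/28757
mR = -1·sL + -1·sR = -68400/28757

200/193 200/149 -53500/28757 -68400/28757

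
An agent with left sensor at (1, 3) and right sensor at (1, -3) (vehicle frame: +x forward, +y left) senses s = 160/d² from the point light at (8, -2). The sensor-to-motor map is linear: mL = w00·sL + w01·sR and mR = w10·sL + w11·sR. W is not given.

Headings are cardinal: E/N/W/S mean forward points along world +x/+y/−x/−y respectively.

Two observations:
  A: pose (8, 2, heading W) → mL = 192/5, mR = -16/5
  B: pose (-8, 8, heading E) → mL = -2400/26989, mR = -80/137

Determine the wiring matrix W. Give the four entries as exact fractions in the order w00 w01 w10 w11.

1/2 -1/2 0 -1

obs A: pose=(8,2,W) → sL=80, sR=16/5, mL=192/5, mR=-16/5
obs B: pose=(-8,8,E) → sL=80/197, sR=80/137, mL=-2400/26989, mR=-80/137
sensor matrix S = [[80, 16/5], [80/197, 80/137]]; det S = 1225728/26989
solve [mL_A; mL_B] = S·[w00; w01] and [mR_A; mR_B] = S·[w10; w11]:
  w00 = 1/2, w01 = -1/2, w10 = 0, w11 = -1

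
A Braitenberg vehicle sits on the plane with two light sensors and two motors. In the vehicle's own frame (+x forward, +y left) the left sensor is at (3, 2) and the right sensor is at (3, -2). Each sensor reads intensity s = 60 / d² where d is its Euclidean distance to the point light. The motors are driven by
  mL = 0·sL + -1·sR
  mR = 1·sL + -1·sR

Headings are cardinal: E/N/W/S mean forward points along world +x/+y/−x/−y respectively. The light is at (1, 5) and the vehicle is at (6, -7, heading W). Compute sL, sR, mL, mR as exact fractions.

3/10 15/26 -15/26 -18/65

left sensor world pos  = (3, -9); dL² = 200
right sensor world pos = (3, -5); dR² = 104
sL = 60/200 = 3/10
sR = 60/104 = 15/26
mL = 0·sL + -1·sR = -15/26
mR = 1·sL + -1·sR = -18/65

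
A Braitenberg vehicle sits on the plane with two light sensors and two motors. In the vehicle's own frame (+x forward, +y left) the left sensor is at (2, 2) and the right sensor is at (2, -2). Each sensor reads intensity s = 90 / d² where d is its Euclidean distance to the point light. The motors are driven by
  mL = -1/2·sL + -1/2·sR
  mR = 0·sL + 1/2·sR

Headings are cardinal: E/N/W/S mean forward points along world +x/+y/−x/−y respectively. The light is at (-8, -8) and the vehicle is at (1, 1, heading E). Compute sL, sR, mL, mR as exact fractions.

left sensor world pos  = (3, 3); dL² = 242
right sensor world pos = (3, -1); dR² = 170
sL = 90/242 = 45/121
sR = 90/170 = 9/17
mL = -1/2·sL + -1/2·sR = -927/2057
mR = 0·sL + 1/2·sR = 9/34

45/121 9/17 -927/2057 9/34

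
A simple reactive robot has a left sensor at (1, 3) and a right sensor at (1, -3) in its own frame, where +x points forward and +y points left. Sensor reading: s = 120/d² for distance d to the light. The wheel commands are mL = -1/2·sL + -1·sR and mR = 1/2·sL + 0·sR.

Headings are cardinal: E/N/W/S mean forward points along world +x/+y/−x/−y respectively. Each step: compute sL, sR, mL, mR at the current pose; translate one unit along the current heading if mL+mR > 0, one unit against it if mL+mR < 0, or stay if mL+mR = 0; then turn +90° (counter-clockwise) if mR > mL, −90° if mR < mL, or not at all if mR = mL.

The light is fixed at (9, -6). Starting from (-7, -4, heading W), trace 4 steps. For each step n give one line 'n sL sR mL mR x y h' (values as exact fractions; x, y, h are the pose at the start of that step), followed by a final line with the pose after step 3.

0 12/29 60/157 -2682/4553 6/29 -7 -4 W
1 24/29 24/65 -1476/1885 12/29 -6 -4 S
2 15/29 30/49 -2475/2842 15/58 -6 -3 E
3 120/377 24/37 -11268/13949 60/377 -7 -3 N
final -7 -4 W

n=0: pose=(-7,-4,W); sL=12/29, sR=60/157; mL=-2682/4553, mR=6/29; mL+mR=-60/157 → advance -1; mR−mL=3624/4553 → turn +1·90°
n=1: pose=(-6,-4,S); sL=24/29, sR=24/65; mL=-1476/1885, mR=12/29; mL+mR=-24/65 → advance -1; mR−mL=2256/1885 → turn +1·90°
n=2: pose=(-6,-3,E); sL=15/29, sR=30/49; mL=-2475/2842, mR=15/58; mL+mR=-30/49 → advance -1; mR−mL=1605/1421 → turn +1·90°
n=3: pose=(-7,-3,N); sL=120/377, sR=24/37; mL=-11268/13949, mR=60/377; mL+mR=-24/37 → advance -1; mR−mL=13488/13949 → turn +1·90°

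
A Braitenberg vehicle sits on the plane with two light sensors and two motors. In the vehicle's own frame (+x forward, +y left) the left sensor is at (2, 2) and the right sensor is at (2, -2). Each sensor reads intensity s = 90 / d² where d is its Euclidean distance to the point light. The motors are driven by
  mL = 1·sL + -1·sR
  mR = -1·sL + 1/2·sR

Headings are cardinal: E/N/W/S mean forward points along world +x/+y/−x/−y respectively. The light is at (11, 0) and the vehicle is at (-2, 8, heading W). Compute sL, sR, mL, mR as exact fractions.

10/29 18/65 128/1885 -389/1885

left sensor world pos  = (-4, 6); dL² = 261
right sensor world pos = (-4, 10); dR² = 325
sL = 90/261 = 10/29
sR = 90/325 = 18/65
mL = 1·sL + -1·sR = 128/1885
mR = -1·sL + 1/2·sR = -389/1885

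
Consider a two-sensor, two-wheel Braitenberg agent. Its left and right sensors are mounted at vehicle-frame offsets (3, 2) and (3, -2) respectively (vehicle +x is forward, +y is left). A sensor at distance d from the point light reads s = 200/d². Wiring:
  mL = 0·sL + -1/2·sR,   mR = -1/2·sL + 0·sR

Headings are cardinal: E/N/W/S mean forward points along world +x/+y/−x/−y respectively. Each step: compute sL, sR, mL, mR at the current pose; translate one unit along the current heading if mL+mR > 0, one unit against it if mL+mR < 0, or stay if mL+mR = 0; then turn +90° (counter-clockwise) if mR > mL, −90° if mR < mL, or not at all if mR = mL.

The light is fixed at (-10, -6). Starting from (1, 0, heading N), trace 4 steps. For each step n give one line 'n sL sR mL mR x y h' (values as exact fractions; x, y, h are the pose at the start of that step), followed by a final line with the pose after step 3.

0 100/81 4/5 -2/5 -50/81 1 0 N
1 40/49 40/41 -20/41 -20/49 1 -1 E
2 25/16 25/26 -25/52 -25/32 0 -1 N
3 40/41 200/173 -100/173 -20/41 0 -2 E
final -1 -2 N

n=0: pose=(1,0,N); sL=100/81, sR=4/5; mL=-2/5, mR=-50/81; mL+mR=-412/405 → advance -1; mR−mL=-88/405 → turn -1·90°
n=1: pose=(1,-1,E); sL=40/49, sR=40/41; mL=-20/41, mR=-20/49; mL+mR=-1800/2009 → advance -1; mR−mL=160/2009 → turn +1·90°
n=2: pose=(0,-1,N); sL=25/16, sR=25/26; mL=-25/52, mR=-25/32; mL+mR=-525/416 → advance -1; mR−mL=-125/416 → turn -1·90°
n=3: pose=(0,-2,E); sL=40/41, sR=200/173; mL=-100/173, mR=-20/41; mL+mR=-7560/7093 → advance -1; mR−mL=640/7093 → turn +1·90°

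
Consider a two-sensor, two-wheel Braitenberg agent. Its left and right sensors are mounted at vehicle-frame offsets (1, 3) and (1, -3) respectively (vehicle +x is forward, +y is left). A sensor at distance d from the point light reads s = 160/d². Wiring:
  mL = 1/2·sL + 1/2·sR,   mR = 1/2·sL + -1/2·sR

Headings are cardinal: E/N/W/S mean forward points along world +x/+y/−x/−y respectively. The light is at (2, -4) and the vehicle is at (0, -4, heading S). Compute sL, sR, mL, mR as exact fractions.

80 80/13 560/13 480/13

left sensor world pos  = (3, -5); dL² = 2
right sensor world pos = (-3, -5); dR² = 26
sL = 160/2 = 80
sR = 160/26 = 80/13
mL = 1/2·sL + 1/2·sR = 560/13
mR = 1/2·sL + -1/2·sR = 480/13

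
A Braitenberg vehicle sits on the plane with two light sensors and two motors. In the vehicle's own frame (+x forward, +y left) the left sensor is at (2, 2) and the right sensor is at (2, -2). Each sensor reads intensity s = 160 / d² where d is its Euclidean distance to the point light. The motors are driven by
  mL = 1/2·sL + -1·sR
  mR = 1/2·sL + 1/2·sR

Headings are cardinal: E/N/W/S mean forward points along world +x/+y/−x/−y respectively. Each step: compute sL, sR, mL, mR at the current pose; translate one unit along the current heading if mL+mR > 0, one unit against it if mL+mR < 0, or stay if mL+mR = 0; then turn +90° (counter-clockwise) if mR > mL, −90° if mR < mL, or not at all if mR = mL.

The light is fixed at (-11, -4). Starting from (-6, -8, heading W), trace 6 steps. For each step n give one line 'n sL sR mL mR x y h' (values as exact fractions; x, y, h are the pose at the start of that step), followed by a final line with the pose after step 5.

n=0: pose=(-6,-8,W); sL=32/9, sR=160/13; mL=-1232/117, mR=928/117; mL+mR=-304/117 → advance -1; mR−mL=240/13 → turn +1·90°
n=1: pose=(-5,-8,S); sL=8/5, sR=40/13; mL=-148/65, mR=152/65; mL+mR=4/65 → advance +1; mR−mL=60/13 → turn +1·90°
n=2: pose=(-5,-9,E); sL=160/73, sR=160/113; mL=-2640/8249, mR=14880/8249; mL+mR=12240/8249 → advance +1; mR−mL=240/113 → turn +1·90°
n=3: pose=(-4,-9,N); sL=80/17, sR=16/9; mL=88/153, mR=496/153; mL+mR=584/153 → advance +1; mR−mL=8/3 → turn +1·90°
n=4: pose=(-4,-8,W); sL=160/61, sR=160/29; mL=-7440/1769, mR=7200/1769; mL+mR=-240/1769 → advance -1; mR−mL=240/29 → turn +1·90°
n=5: pose=(-3,-8,S); sL=20/17, sR=20/9; mL=-250/153, mR=260/153; mL+mR=10/153 → advance +1; mR−mL=10/3 → turn +1·90°

0 32/9 160/13 -1232/117 928/117 -6 -8 W
1 8/5 40/13 -148/65 152/65 -5 -8 S
2 160/73 160/113 -2640/8249 14880/8249 -5 -9 E
3 80/17 16/9 88/153 496/153 -4 -9 N
4 160/61 160/29 -7440/1769 7200/1769 -4 -8 W
5 20/17 20/9 -250/153 260/153 -3 -8 S
final -3 -9 E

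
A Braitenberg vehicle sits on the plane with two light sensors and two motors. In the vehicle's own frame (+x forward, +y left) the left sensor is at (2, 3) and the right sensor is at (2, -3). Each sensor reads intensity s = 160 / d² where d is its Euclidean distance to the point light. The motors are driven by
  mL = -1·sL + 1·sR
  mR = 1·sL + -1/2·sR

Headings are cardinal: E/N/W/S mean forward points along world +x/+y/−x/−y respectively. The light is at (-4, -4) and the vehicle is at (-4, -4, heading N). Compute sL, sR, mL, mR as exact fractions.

160/13 160/13 0 80/13

left sensor world pos  = (-7, -2); dL² = 13
right sensor world pos = (-1, -2); dR² = 13
sL = 160/13 = 160/13
sR = 160/13 = 160/13
mL = -1·sL + 1·sR = 0
mR = 1·sL + -1/2·sR = 80/13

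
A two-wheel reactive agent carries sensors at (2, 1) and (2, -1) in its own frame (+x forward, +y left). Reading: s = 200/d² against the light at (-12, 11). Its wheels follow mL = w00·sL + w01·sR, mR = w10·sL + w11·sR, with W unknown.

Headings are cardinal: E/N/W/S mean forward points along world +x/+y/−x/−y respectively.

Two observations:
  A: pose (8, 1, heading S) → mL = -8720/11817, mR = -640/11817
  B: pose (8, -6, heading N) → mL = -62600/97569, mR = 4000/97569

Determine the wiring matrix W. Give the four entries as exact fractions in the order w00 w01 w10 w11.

-1 -1 1 -1

obs A: pose=(8,1,S) → sL=40/117, sR=40/101, mL=-8720/11817, mR=-640/11817
obs B: pose=(8,-6,N) → sL=100/293, sR=100/333, mL=-62600/97569, mR=4000/97569
sensor matrix S = [[40/117, 40/101], [100/293, 100/333]]; det S = -37472000/1152972873
solve [mL_A; mL_B] = S·[w00; w01] and [mR_A; mR_B] = S·[w10; w11]:
  w00 = -1, w01 = -1, w10 = 1, w11 = -1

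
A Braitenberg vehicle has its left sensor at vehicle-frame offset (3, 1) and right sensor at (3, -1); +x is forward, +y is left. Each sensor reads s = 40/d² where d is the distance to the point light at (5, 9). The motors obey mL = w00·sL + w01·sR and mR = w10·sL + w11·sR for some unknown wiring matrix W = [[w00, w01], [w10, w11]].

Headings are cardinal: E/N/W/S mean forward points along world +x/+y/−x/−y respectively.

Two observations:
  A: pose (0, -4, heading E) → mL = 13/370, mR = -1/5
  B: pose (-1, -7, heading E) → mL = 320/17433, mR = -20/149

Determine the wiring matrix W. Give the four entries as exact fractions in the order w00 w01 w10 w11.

obs A: pose=(0,-4,E) → sL=10/37, sR=1/5, mL=13/370, mR=-1/5
obs B: pose=(-1,-7,E) → sL=20/117, sR=20/149, mL=320/17433, mR=-20/149
sensor matrix S = [[10/37, 1/5], [20/117, 20/149]]; det S = 1348/645021
solve [mL_A; mL_B] = S·[w00; w01] and [mR_A; mR_B] = S·[w10; w11]:
  w00 = 1/2, w01 = -1/2, w10 = 0, w11 = -1

1/2 -1/2 0 -1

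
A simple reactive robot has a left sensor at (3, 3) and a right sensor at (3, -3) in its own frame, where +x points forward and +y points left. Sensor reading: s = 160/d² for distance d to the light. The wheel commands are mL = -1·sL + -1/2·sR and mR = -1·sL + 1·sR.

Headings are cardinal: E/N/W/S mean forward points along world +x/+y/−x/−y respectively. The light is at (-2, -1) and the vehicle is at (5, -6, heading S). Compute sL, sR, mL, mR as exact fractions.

left sensor world pos  = (8, -9); dL² = 164
right sensor world pos = (2, -9); dR² = 80
sL = 160/164 = 40/41
sR = 160/80 = 2
mL = -1·sL + -1/2·sR = -81/41
mR = -1·sL + 1·sR = 42/41

40/41 2 -81/41 42/41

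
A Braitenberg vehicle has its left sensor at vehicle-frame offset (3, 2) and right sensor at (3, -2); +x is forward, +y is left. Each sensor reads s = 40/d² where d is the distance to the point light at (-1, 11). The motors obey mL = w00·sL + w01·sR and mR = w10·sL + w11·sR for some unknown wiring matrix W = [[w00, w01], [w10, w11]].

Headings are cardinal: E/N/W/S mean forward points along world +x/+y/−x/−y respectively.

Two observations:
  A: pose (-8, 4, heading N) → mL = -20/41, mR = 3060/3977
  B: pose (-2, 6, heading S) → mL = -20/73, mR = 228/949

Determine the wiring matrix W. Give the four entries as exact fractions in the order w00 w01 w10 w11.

0 -1/2 -1/2 1

obs A: pose=(-8,4,N) → sL=40/97, sR=40/41, mL=-20/41, mR=3060/3977
obs B: pose=(-2,6,S) → sL=8/13, sR=40/73, mL=-20/73, mR=228/949
sensor matrix S = [[40/97, 40/41], [8/13, 40/73]]; det S = -1413120/3774173
solve [mL_A; mL_B] = S·[w00; w01] and [mR_A; mR_B] = S·[w10; w11]:
  w00 = 0, w01 = -1/2, w10 = -1/2, w11 = 1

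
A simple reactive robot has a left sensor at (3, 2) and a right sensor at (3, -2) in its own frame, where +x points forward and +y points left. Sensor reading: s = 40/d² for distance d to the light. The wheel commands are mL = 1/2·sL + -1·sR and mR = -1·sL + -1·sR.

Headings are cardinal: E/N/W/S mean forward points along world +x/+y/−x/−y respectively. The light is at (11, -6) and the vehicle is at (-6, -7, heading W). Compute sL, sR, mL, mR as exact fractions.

40/409 40/401 -8340/164009 -32400/164009

left sensor world pos  = (-9, -9); dL² = 409
right sensor world pos = (-9, -5); dR² = 401
sL = 40/409 = 40/409
sR = 40/401 = 40/401
mL = 1/2·sL + -1·sR = -8340/164009
mR = -1·sL + -1·sR = -32400/164009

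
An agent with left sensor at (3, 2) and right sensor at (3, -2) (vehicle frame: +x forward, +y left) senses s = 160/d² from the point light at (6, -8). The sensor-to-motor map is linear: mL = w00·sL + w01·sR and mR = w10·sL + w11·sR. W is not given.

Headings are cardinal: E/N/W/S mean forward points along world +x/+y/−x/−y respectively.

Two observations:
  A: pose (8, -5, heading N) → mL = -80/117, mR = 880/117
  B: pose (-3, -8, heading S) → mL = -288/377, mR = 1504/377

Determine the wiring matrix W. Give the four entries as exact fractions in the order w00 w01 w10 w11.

-1/2 1/2 1 1

obs A: pose=(8,-5,N) → sL=40/9, sR=40/13, mL=-80/117, mR=880/117
obs B: pose=(-3,-8,S) → sL=80/29, sR=16/13, mL=-288/377, mR=1504/377
sensor matrix S = [[40/9, 40/13], [80/29, 16/13]]; det S = -10240/3393
solve [mL_A; mL_B] = S·[w00; w01] and [mR_A; mR_B] = S·[w10; w11]:
  w00 = -1/2, w01 = 1/2, w10 = 1, w11 = 1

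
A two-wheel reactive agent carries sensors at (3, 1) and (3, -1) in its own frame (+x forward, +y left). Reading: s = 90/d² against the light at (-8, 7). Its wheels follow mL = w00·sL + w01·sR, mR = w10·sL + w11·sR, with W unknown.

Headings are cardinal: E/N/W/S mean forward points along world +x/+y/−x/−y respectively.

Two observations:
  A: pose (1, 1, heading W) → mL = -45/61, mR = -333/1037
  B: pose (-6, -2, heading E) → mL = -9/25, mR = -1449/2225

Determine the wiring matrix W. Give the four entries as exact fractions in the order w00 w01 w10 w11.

0 -1/2 -1 1/2

obs A: pose=(1,1,W) → sL=18/17, sR=90/61, mL=-45/61, mR=-333/1037
obs B: pose=(-6,-2,E) → sL=90/89, sR=18/25, mL=-9/25, mR=-1449/2225
sensor matrix S = [[18/17, 90/61], [90/89, 18/25]]; det S = -1683504/2307325
solve [mL_A; mL_B] = S·[w00; w01] and [mR_A; mR_B] = S·[w10; w11]:
  w00 = 0, w01 = -1/2, w10 = -1, w11 = 1/2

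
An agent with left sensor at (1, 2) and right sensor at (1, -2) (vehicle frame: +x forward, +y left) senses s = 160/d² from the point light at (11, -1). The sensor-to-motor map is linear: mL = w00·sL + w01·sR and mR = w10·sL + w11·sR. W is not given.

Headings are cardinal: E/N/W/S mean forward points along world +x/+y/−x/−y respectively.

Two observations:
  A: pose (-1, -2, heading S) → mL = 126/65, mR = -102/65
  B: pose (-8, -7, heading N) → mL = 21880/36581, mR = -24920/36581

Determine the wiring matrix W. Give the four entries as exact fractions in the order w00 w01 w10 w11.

obs A: pose=(-1,-2,S) → sL=20/13, sR=4/5, mL=126/65, mR=-102/65
obs B: pose=(-8,-7,N) → sL=80/233, sR=80/157, mL=21880/36581, mR=-24920/36581
sensor matrix S = [[20/13, 4/5], [80/233, 80/157]]; det S = 242176/475553
solve [mL_A; mL_B] = S·[w00; w01] and [mR_A; mR_B] = S·[w10; w11]:
  w00 = 1, w01 = 1/2, w10 = -1/2, w11 = -1

1 1/2 -1/2 -1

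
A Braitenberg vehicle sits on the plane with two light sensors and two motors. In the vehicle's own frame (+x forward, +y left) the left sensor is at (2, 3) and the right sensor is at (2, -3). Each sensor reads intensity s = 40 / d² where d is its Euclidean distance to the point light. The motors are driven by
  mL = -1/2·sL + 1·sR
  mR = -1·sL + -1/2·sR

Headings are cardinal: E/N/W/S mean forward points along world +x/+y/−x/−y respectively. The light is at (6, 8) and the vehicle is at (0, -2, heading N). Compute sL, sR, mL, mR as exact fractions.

8/29 40/73 868/2117 -1164/2117

left sensor world pos  = (-3, 0); dL² = 145
right sensor world pos = (3, 0); dR² = 73
sL = 40/145 = 8/29
sR = 40/73 = 40/73
mL = -1/2·sL + 1·sR = 868/2117
mR = -1·sL + -1/2·sR = -1164/2117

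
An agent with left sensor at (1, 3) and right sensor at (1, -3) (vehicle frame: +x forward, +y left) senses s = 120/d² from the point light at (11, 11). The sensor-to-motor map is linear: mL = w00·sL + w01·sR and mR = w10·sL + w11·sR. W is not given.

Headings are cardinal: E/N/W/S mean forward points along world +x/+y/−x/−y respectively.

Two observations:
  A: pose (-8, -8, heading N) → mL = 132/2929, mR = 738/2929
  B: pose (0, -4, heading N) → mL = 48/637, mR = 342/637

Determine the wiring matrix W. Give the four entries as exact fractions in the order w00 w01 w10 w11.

1 -1/2 1 1/2

obs A: pose=(-8,-8,N) → sL=15/101, sR=6/29, mL=132/2929, mR=738/2929
obs B: pose=(0,-4,N) → sL=15/49, sR=6/13, mL=48/637, mR=342/637
sensor matrix S = [[15/101, 6/29], [15/49, 6/13]]; det S = 9720/1865773
solve [mL_A; mL_B] = S·[w00; w01] and [mR_A; mR_B] = S·[w10; w11]:
  w00 = 1, w01 = -1/2, w10 = 1, w11 = 1/2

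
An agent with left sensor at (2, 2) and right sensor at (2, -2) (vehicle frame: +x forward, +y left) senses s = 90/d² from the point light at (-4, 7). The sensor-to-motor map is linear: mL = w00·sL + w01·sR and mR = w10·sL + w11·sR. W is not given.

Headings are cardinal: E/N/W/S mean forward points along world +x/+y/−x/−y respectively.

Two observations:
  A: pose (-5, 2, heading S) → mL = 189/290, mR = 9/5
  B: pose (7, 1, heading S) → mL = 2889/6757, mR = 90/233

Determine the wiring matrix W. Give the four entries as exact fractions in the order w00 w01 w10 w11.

-1/2 1 1 0

obs A: pose=(-5,2,S) → sL=9/5, sR=45/29, mL=189/290, mR=9/5
obs B: pose=(7,1,S) → sL=90/233, sR=18/29, mL=2889/6757, mR=90/233
sensor matrix S = [[9/5, 45/29], [90/233, 18/29]]; det S = 17496/33785
solve [mL_A; mL_B] = S·[w00; w01] and [mR_A; mR_B] = S·[w10; w11]:
  w00 = -1/2, w01 = 1, w10 = 1, w11 = 0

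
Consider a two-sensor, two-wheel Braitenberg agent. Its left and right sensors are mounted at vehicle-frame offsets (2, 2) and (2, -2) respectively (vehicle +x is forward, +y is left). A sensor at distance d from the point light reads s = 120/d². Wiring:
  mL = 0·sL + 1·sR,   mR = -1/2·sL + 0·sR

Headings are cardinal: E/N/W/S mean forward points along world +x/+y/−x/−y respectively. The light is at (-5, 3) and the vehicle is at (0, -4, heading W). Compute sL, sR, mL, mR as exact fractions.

4/3 60/17 60/17 -2/3

left sensor world pos  = (-2, -6); dL² = 90
right sensor world pos = (-2, -2); dR² = 34
sL = 120/90 = 4/3
sR = 120/34 = 60/17
mL = 0·sL + 1·sR = 60/17
mR = -1/2·sL + 0·sR = -2/3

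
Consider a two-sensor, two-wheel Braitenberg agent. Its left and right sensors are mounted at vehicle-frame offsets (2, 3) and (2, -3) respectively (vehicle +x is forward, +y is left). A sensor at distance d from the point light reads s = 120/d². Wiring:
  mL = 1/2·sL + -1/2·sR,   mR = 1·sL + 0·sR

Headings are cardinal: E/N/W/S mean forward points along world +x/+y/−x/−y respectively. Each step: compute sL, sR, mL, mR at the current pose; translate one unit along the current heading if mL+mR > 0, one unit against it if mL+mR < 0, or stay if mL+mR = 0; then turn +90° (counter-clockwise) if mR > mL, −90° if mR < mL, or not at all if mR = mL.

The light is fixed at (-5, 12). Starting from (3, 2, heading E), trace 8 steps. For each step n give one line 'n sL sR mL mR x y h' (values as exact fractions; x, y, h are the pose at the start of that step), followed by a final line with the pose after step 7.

n=0: pose=(3,2,E); sL=120/149, sR=120/269; mL=7200/40081, mR=120/149; mL+mR=39480/40081 → advance +1; mR−mL=25080/40081 → turn +1·90°
n=1: pose=(4,2,N); sL=6/5, sR=15/26; mL=81/260, mR=6/5; mL+mR=393/260 → advance +1; mR−mL=231/260 → turn +1·90°
n=2: pose=(4,3,W); sL=120/193, sR=24/17; mL=-1296/3281, mR=120/193; mL+mR=744/3281 → advance +1; mR−mL=3336/3281 → turn +1·90°
n=3: pose=(3,3,S); sL=60/121, sR=60/73; mL=-1440/8833, mR=60/121; mL+mR=2940/8833 → advance +1; mR−mL=5820/8833 → turn +1·90°
n=4: pose=(3,2,E); sL=120/149, sR=120/269; mL=7200/40081, mR=120/149; mL+mR=39480/40081 → advance +1; mR−mL=25080/40081 → turn +1·90°
n=5: pose=(4,2,N); sL=6/5, sR=15/26; mL=81/260, mR=6/5; mL+mR=393/260 → advance +1; mR−mL=231/260 → turn +1·90°
n=6: pose=(4,3,W); sL=120/193, sR=24/17; mL=-1296/3281, mR=120/193; mL+mR=744/3281 → advance +1; mR−mL=3336/3281 → turn +1·90°
n=7: pose=(3,3,S); sL=60/121, sR=60/73; mL=-1440/8833, mR=60/121; mL+mR=2940/8833 → advance +1; mR−mL=5820/8833 → turn +1·90°

0 120/149 120/269 7200/40081 120/149 3 2 E
1 6/5 15/26 81/260 6/5 4 2 N
2 120/193 24/17 -1296/3281 120/193 4 3 W
3 60/121 60/73 -1440/8833 60/121 3 3 S
4 120/149 120/269 7200/40081 120/149 3 2 E
5 6/5 15/26 81/260 6/5 4 2 N
6 120/193 24/17 -1296/3281 120/193 4 3 W
7 60/121 60/73 -1440/8833 60/121 3 3 S
final 3 2 E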